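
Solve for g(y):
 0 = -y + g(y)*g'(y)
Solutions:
 g(y) = -sqrt(C1 + y^2)
 g(y) = sqrt(C1 + y^2)


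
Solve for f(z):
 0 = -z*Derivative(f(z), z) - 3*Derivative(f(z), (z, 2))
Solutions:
 f(z) = C1 + C2*erf(sqrt(6)*z/6)


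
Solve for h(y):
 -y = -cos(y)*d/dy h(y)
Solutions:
 h(y) = C1 + Integral(y/cos(y), y)


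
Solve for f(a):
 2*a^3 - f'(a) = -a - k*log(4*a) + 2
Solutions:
 f(a) = C1 + a^4/2 + a^2/2 + a*k*log(a) - a*k + a*k*log(4) - 2*a


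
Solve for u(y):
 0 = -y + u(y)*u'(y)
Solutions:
 u(y) = -sqrt(C1 + y^2)
 u(y) = sqrt(C1 + y^2)


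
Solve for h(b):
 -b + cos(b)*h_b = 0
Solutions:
 h(b) = C1 + Integral(b/cos(b), b)


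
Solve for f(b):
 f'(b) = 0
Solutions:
 f(b) = C1


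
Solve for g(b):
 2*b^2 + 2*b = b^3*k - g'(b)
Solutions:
 g(b) = C1 + b^4*k/4 - 2*b^3/3 - b^2


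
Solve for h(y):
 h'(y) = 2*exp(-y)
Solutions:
 h(y) = C1 - 2*exp(-y)


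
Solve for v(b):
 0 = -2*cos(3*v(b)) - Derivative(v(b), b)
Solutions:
 v(b) = -asin((C1 + exp(12*b))/(C1 - exp(12*b)))/3 + pi/3
 v(b) = asin((C1 + exp(12*b))/(C1 - exp(12*b)))/3


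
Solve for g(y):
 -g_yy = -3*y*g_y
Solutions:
 g(y) = C1 + C2*erfi(sqrt(6)*y/2)


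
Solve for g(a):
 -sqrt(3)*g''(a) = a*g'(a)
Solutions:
 g(a) = C1 + C2*erf(sqrt(2)*3^(3/4)*a/6)


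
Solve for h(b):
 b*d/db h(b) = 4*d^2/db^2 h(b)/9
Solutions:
 h(b) = C1 + C2*erfi(3*sqrt(2)*b/4)


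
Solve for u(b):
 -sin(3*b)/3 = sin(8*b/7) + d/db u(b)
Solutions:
 u(b) = C1 + 7*cos(8*b/7)/8 + cos(3*b)/9


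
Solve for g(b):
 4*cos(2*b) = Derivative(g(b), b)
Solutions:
 g(b) = C1 + 2*sin(2*b)


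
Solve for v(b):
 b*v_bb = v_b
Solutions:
 v(b) = C1 + C2*b^2


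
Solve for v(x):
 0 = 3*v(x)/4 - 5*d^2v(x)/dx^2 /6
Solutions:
 v(x) = C1*exp(-3*sqrt(10)*x/10) + C2*exp(3*sqrt(10)*x/10)


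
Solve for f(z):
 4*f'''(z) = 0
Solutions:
 f(z) = C1 + C2*z + C3*z^2


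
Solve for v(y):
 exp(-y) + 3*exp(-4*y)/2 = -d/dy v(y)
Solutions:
 v(y) = C1 + exp(-y) + 3*exp(-4*y)/8


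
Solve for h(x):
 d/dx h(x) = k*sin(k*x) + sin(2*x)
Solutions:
 h(x) = C1 - cos(2*x)/2 - cos(k*x)


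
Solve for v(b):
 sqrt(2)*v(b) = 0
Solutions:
 v(b) = 0


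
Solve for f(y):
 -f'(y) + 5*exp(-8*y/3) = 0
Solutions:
 f(y) = C1 - 15*exp(-8*y/3)/8


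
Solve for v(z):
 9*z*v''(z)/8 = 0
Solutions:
 v(z) = C1 + C2*z


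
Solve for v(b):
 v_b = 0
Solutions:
 v(b) = C1


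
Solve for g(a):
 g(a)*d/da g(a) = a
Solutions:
 g(a) = -sqrt(C1 + a^2)
 g(a) = sqrt(C1 + a^2)


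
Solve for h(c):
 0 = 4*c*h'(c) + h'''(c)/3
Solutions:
 h(c) = C1 + Integral(C2*airyai(-12^(1/3)*c) + C3*airybi(-12^(1/3)*c), c)


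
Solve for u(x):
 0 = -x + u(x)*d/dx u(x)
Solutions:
 u(x) = -sqrt(C1 + x^2)
 u(x) = sqrt(C1 + x^2)


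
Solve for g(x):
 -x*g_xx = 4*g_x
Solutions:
 g(x) = C1 + C2/x^3


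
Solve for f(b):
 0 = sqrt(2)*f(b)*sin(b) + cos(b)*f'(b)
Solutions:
 f(b) = C1*cos(b)^(sqrt(2))


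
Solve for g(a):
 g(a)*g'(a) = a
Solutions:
 g(a) = -sqrt(C1 + a^2)
 g(a) = sqrt(C1 + a^2)


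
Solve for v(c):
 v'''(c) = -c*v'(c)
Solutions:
 v(c) = C1 + Integral(C2*airyai(-c) + C3*airybi(-c), c)


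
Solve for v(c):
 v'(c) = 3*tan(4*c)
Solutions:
 v(c) = C1 - 3*log(cos(4*c))/4


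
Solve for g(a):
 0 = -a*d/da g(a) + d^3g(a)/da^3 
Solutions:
 g(a) = C1 + Integral(C2*airyai(a) + C3*airybi(a), a)


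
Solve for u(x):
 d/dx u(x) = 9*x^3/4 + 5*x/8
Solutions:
 u(x) = C1 + 9*x^4/16 + 5*x^2/16


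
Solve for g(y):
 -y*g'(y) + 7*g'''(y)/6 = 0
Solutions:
 g(y) = C1 + Integral(C2*airyai(6^(1/3)*7^(2/3)*y/7) + C3*airybi(6^(1/3)*7^(2/3)*y/7), y)


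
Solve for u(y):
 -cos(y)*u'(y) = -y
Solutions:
 u(y) = C1 + Integral(y/cos(y), y)


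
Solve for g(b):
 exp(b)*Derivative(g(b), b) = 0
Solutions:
 g(b) = C1


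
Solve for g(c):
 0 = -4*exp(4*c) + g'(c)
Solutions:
 g(c) = C1 + exp(4*c)


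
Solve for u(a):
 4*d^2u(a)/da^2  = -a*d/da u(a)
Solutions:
 u(a) = C1 + C2*erf(sqrt(2)*a/4)


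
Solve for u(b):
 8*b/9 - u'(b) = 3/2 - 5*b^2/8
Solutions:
 u(b) = C1 + 5*b^3/24 + 4*b^2/9 - 3*b/2


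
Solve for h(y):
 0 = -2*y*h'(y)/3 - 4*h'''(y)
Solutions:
 h(y) = C1 + Integral(C2*airyai(-6^(2/3)*y/6) + C3*airybi(-6^(2/3)*y/6), y)


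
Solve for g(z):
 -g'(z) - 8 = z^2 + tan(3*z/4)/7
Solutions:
 g(z) = C1 - z^3/3 - 8*z + 4*log(cos(3*z/4))/21


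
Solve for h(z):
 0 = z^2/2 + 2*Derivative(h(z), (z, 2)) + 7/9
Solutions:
 h(z) = C1 + C2*z - z^4/48 - 7*z^2/36


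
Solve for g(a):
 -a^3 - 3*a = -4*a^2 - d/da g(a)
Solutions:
 g(a) = C1 + a^4/4 - 4*a^3/3 + 3*a^2/2


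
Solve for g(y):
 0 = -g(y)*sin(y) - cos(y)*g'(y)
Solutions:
 g(y) = C1*cos(y)


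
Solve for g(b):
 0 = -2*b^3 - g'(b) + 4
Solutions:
 g(b) = C1 - b^4/2 + 4*b


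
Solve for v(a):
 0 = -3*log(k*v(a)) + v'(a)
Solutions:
 li(k*v(a))/k = C1 + 3*a


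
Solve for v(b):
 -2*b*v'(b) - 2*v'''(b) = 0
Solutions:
 v(b) = C1 + Integral(C2*airyai(-b) + C3*airybi(-b), b)


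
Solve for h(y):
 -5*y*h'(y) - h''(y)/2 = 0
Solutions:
 h(y) = C1 + C2*erf(sqrt(5)*y)


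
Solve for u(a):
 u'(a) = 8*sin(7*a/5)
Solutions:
 u(a) = C1 - 40*cos(7*a/5)/7


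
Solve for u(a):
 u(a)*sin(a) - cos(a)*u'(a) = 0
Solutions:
 u(a) = C1/cos(a)


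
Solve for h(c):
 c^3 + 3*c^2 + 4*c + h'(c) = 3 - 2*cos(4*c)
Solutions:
 h(c) = C1 - c^4/4 - c^3 - 2*c^2 + 3*c - sin(4*c)/2


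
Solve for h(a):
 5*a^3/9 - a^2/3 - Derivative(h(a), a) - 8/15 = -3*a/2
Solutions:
 h(a) = C1 + 5*a^4/36 - a^3/9 + 3*a^2/4 - 8*a/15


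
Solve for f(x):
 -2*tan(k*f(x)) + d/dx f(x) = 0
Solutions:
 f(x) = Piecewise((-asin(exp(C1*k + 2*k*x))/k + pi/k, Ne(k, 0)), (nan, True))
 f(x) = Piecewise((asin(exp(C1*k + 2*k*x))/k, Ne(k, 0)), (nan, True))


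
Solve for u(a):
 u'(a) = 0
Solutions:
 u(a) = C1


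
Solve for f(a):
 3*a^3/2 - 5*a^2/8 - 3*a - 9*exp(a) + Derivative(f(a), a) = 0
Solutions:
 f(a) = C1 - 3*a^4/8 + 5*a^3/24 + 3*a^2/2 + 9*exp(a)


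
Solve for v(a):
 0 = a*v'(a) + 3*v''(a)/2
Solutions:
 v(a) = C1 + C2*erf(sqrt(3)*a/3)


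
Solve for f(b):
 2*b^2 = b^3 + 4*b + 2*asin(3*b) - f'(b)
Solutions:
 f(b) = C1 + b^4/4 - 2*b^3/3 + 2*b^2 + 2*b*asin(3*b) + 2*sqrt(1 - 9*b^2)/3


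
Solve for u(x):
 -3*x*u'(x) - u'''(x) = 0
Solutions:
 u(x) = C1 + Integral(C2*airyai(-3^(1/3)*x) + C3*airybi(-3^(1/3)*x), x)


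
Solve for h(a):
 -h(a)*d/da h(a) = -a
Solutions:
 h(a) = -sqrt(C1 + a^2)
 h(a) = sqrt(C1 + a^2)


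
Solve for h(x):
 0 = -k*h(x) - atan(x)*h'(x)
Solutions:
 h(x) = C1*exp(-k*Integral(1/atan(x), x))


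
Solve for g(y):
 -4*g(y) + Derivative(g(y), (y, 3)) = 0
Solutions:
 g(y) = C3*exp(2^(2/3)*y) + (C1*sin(2^(2/3)*sqrt(3)*y/2) + C2*cos(2^(2/3)*sqrt(3)*y/2))*exp(-2^(2/3)*y/2)


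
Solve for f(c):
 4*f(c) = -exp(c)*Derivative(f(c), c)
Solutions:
 f(c) = C1*exp(4*exp(-c))


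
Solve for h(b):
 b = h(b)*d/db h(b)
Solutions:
 h(b) = -sqrt(C1 + b^2)
 h(b) = sqrt(C1 + b^2)


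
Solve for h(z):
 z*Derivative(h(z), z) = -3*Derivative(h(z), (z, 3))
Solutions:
 h(z) = C1 + Integral(C2*airyai(-3^(2/3)*z/3) + C3*airybi(-3^(2/3)*z/3), z)


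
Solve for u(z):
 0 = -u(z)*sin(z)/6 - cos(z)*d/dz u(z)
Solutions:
 u(z) = C1*cos(z)^(1/6)


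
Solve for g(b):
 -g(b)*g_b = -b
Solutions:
 g(b) = -sqrt(C1 + b^2)
 g(b) = sqrt(C1 + b^2)


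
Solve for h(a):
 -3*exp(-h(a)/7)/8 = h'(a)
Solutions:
 h(a) = 7*log(C1 - 3*a/56)


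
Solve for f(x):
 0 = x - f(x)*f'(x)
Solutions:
 f(x) = -sqrt(C1 + x^2)
 f(x) = sqrt(C1 + x^2)


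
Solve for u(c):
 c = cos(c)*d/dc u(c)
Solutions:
 u(c) = C1 + Integral(c/cos(c), c)


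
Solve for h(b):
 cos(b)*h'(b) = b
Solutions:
 h(b) = C1 + Integral(b/cos(b), b)


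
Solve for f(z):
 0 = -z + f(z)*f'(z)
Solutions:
 f(z) = -sqrt(C1 + z^2)
 f(z) = sqrt(C1 + z^2)


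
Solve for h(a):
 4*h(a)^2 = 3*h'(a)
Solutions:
 h(a) = -3/(C1 + 4*a)


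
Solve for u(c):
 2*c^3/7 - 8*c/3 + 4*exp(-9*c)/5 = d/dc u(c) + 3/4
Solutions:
 u(c) = C1 + c^4/14 - 4*c^2/3 - 3*c/4 - 4*exp(-9*c)/45


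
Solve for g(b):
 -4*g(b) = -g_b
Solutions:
 g(b) = C1*exp(4*b)


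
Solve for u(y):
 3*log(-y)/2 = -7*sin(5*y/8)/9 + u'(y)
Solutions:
 u(y) = C1 + 3*y*log(-y)/2 - 3*y/2 - 56*cos(5*y/8)/45


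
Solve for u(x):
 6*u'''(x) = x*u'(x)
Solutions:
 u(x) = C1 + Integral(C2*airyai(6^(2/3)*x/6) + C3*airybi(6^(2/3)*x/6), x)


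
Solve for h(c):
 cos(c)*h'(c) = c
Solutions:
 h(c) = C1 + Integral(c/cos(c), c)


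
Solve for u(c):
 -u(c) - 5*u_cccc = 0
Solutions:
 u(c) = (C1*sin(sqrt(2)*5^(3/4)*c/10) + C2*cos(sqrt(2)*5^(3/4)*c/10))*exp(-sqrt(2)*5^(3/4)*c/10) + (C3*sin(sqrt(2)*5^(3/4)*c/10) + C4*cos(sqrt(2)*5^(3/4)*c/10))*exp(sqrt(2)*5^(3/4)*c/10)


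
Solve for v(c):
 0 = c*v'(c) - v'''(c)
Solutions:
 v(c) = C1 + Integral(C2*airyai(c) + C3*airybi(c), c)


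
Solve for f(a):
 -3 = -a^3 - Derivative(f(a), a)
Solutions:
 f(a) = C1 - a^4/4 + 3*a


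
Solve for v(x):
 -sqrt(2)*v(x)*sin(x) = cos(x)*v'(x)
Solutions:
 v(x) = C1*cos(x)^(sqrt(2))


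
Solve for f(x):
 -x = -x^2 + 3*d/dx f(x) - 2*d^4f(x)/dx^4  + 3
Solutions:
 f(x) = C1 + C4*exp(2^(2/3)*3^(1/3)*x/2) + x^3/9 - x^2/6 - x + (C2*sin(2^(2/3)*3^(5/6)*x/4) + C3*cos(2^(2/3)*3^(5/6)*x/4))*exp(-2^(2/3)*3^(1/3)*x/4)


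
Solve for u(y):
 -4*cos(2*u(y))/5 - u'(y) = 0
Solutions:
 4*y/5 - log(sin(2*u(y)) - 1)/4 + log(sin(2*u(y)) + 1)/4 = C1


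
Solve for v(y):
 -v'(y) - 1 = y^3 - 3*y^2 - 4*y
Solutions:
 v(y) = C1 - y^4/4 + y^3 + 2*y^2 - y


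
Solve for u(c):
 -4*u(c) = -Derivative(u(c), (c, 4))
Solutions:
 u(c) = C1*exp(-sqrt(2)*c) + C2*exp(sqrt(2)*c) + C3*sin(sqrt(2)*c) + C4*cos(sqrt(2)*c)


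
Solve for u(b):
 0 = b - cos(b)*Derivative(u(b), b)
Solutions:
 u(b) = C1 + Integral(b/cos(b), b)


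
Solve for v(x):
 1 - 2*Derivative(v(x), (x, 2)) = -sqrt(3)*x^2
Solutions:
 v(x) = C1 + C2*x + sqrt(3)*x^4/24 + x^2/4


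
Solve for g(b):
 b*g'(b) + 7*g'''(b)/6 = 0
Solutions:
 g(b) = C1 + Integral(C2*airyai(-6^(1/3)*7^(2/3)*b/7) + C3*airybi(-6^(1/3)*7^(2/3)*b/7), b)


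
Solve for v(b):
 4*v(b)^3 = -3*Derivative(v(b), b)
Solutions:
 v(b) = -sqrt(6)*sqrt(-1/(C1 - 4*b))/2
 v(b) = sqrt(6)*sqrt(-1/(C1 - 4*b))/2


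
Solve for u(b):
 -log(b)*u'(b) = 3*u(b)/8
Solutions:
 u(b) = C1*exp(-3*li(b)/8)


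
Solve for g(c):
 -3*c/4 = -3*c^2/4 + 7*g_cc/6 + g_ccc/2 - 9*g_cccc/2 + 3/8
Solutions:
 g(c) = C1 + C2*c + C3*exp(c*(1 - sqrt(85))/18) + C4*exp(c*(1 + sqrt(85))/18) + 3*c^4/56 - 39*c^3/196 + 7065*c^2/2744


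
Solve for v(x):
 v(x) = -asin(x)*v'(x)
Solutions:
 v(x) = C1*exp(-Integral(1/asin(x), x))


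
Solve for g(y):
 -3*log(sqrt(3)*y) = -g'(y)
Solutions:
 g(y) = C1 + 3*y*log(y) - 3*y + 3*y*log(3)/2


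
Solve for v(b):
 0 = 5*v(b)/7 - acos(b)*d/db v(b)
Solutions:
 v(b) = C1*exp(5*Integral(1/acos(b), b)/7)


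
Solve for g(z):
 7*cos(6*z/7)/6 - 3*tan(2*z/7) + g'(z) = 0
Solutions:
 g(z) = C1 - 21*log(cos(2*z/7))/2 - 49*sin(6*z/7)/36


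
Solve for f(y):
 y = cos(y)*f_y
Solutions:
 f(y) = C1 + Integral(y/cos(y), y)


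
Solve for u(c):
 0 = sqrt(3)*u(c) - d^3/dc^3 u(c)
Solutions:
 u(c) = C3*exp(3^(1/6)*c) + (C1*sin(3^(2/3)*c/2) + C2*cos(3^(2/3)*c/2))*exp(-3^(1/6)*c/2)


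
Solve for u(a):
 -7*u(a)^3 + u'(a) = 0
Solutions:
 u(a) = -sqrt(2)*sqrt(-1/(C1 + 7*a))/2
 u(a) = sqrt(2)*sqrt(-1/(C1 + 7*a))/2


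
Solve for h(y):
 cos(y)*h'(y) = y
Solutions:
 h(y) = C1 + Integral(y/cos(y), y)


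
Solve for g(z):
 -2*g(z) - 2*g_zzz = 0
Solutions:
 g(z) = C3*exp(-z) + (C1*sin(sqrt(3)*z/2) + C2*cos(sqrt(3)*z/2))*exp(z/2)


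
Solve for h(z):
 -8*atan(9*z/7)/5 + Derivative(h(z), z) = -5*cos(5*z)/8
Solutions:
 h(z) = C1 + 8*z*atan(9*z/7)/5 - 28*log(81*z^2 + 49)/45 - sin(5*z)/8


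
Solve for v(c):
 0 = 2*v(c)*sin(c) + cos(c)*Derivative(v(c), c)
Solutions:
 v(c) = C1*cos(c)^2


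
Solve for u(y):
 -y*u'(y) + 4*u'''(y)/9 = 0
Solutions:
 u(y) = C1 + Integral(C2*airyai(2^(1/3)*3^(2/3)*y/2) + C3*airybi(2^(1/3)*3^(2/3)*y/2), y)


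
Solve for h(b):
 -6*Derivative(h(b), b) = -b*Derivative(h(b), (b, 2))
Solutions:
 h(b) = C1 + C2*b^7


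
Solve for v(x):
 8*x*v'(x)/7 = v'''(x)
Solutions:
 v(x) = C1 + Integral(C2*airyai(2*7^(2/3)*x/7) + C3*airybi(2*7^(2/3)*x/7), x)


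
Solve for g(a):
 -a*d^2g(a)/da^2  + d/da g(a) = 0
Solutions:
 g(a) = C1 + C2*a^2


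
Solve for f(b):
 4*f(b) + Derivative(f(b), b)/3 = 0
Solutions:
 f(b) = C1*exp(-12*b)


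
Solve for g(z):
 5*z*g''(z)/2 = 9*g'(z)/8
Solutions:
 g(z) = C1 + C2*z^(29/20)


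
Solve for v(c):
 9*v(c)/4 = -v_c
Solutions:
 v(c) = C1*exp(-9*c/4)


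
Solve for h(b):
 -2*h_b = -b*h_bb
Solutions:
 h(b) = C1 + C2*b^3


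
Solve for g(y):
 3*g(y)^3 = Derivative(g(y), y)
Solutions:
 g(y) = -sqrt(2)*sqrt(-1/(C1 + 3*y))/2
 g(y) = sqrt(2)*sqrt(-1/(C1 + 3*y))/2


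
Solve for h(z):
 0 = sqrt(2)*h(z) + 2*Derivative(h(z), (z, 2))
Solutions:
 h(z) = C1*sin(2^(3/4)*z/2) + C2*cos(2^(3/4)*z/2)


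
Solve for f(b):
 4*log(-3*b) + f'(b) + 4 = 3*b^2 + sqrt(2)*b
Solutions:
 f(b) = C1 + b^3 + sqrt(2)*b^2/2 - 4*b*log(-b) - 4*b*log(3)


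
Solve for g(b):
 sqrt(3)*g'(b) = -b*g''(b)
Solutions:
 g(b) = C1 + C2*b^(1 - sqrt(3))


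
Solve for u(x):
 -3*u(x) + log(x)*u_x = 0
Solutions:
 u(x) = C1*exp(3*li(x))


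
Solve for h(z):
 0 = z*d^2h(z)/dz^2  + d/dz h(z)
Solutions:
 h(z) = C1 + C2*log(z)


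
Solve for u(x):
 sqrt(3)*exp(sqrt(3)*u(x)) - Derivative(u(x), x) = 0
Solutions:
 u(x) = sqrt(3)*(2*log(-1/(C1 + sqrt(3)*x)) - log(3))/6


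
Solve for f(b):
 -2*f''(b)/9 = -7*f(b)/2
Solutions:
 f(b) = C1*exp(-3*sqrt(7)*b/2) + C2*exp(3*sqrt(7)*b/2)


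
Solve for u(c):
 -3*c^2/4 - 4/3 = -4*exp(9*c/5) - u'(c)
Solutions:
 u(c) = C1 + c^3/4 + 4*c/3 - 20*exp(9*c/5)/9


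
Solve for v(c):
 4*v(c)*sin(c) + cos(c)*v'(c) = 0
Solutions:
 v(c) = C1*cos(c)^4


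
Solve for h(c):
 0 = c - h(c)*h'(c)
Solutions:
 h(c) = -sqrt(C1 + c^2)
 h(c) = sqrt(C1 + c^2)


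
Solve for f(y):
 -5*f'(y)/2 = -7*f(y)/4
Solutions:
 f(y) = C1*exp(7*y/10)


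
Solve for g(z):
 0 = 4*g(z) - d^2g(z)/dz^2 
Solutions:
 g(z) = C1*exp(-2*z) + C2*exp(2*z)


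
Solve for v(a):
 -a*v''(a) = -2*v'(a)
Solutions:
 v(a) = C1 + C2*a^3


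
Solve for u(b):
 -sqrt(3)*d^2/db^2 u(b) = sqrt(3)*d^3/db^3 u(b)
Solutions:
 u(b) = C1 + C2*b + C3*exp(-b)


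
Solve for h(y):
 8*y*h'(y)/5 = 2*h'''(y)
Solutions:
 h(y) = C1 + Integral(C2*airyai(10^(2/3)*y/5) + C3*airybi(10^(2/3)*y/5), y)


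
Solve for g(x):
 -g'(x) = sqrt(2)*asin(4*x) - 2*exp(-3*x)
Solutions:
 g(x) = C1 - sqrt(2)*x*asin(4*x) - sqrt(2)*sqrt(1 - 16*x^2)/4 - 2*exp(-3*x)/3


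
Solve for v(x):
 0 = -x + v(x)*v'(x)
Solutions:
 v(x) = -sqrt(C1 + x^2)
 v(x) = sqrt(C1 + x^2)


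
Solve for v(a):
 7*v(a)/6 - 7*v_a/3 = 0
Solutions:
 v(a) = C1*exp(a/2)


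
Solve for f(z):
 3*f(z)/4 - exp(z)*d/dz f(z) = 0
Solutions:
 f(z) = C1*exp(-3*exp(-z)/4)


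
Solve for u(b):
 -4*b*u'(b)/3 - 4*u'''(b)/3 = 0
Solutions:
 u(b) = C1 + Integral(C2*airyai(-b) + C3*airybi(-b), b)


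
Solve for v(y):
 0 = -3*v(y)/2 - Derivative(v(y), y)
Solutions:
 v(y) = C1*exp(-3*y/2)


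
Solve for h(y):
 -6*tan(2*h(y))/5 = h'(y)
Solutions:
 h(y) = -asin(C1*exp(-12*y/5))/2 + pi/2
 h(y) = asin(C1*exp(-12*y/5))/2


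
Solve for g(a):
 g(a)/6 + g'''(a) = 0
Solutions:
 g(a) = C3*exp(-6^(2/3)*a/6) + (C1*sin(2^(2/3)*3^(1/6)*a/4) + C2*cos(2^(2/3)*3^(1/6)*a/4))*exp(6^(2/3)*a/12)


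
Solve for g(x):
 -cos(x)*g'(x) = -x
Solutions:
 g(x) = C1 + Integral(x/cos(x), x)


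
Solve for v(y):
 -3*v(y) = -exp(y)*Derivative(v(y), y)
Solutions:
 v(y) = C1*exp(-3*exp(-y))


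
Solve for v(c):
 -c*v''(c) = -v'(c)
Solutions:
 v(c) = C1 + C2*c^2


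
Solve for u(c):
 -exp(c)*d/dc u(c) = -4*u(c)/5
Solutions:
 u(c) = C1*exp(-4*exp(-c)/5)


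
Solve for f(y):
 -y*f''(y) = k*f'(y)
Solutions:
 f(y) = C1 + y^(1 - re(k))*(C2*sin(log(y)*Abs(im(k))) + C3*cos(log(y)*im(k)))


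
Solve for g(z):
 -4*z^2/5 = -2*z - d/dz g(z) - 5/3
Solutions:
 g(z) = C1 + 4*z^3/15 - z^2 - 5*z/3


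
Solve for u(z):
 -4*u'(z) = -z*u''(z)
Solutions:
 u(z) = C1 + C2*z^5


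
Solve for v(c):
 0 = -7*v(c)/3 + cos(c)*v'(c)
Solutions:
 v(c) = C1*(sin(c) + 1)^(7/6)/(sin(c) - 1)^(7/6)


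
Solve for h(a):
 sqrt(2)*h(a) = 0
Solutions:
 h(a) = 0


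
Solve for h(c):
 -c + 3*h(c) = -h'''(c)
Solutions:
 h(c) = C3*exp(-3^(1/3)*c) + c/3 + (C1*sin(3^(5/6)*c/2) + C2*cos(3^(5/6)*c/2))*exp(3^(1/3)*c/2)


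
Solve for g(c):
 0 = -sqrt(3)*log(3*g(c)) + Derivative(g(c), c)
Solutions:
 -sqrt(3)*Integral(1/(log(_y) + log(3)), (_y, g(c)))/3 = C1 - c


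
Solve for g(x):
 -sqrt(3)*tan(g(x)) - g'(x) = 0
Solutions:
 g(x) = pi - asin(C1*exp(-sqrt(3)*x))
 g(x) = asin(C1*exp(-sqrt(3)*x))


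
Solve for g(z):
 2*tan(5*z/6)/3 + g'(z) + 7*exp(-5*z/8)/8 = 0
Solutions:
 g(z) = C1 - 2*log(tan(5*z/6)^2 + 1)/5 + 7*exp(-5*z/8)/5


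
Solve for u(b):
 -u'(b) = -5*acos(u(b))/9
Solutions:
 Integral(1/acos(_y), (_y, u(b))) = C1 + 5*b/9


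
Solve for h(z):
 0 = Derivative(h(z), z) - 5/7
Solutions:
 h(z) = C1 + 5*z/7


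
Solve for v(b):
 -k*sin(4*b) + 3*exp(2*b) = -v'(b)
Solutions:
 v(b) = C1 - k*cos(4*b)/4 - 3*exp(2*b)/2


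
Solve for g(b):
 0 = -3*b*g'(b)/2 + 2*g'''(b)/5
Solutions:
 g(b) = C1 + Integral(C2*airyai(30^(1/3)*b/2) + C3*airybi(30^(1/3)*b/2), b)


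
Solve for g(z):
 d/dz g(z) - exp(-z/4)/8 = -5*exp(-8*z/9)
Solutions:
 g(z) = C1 - exp(-z/4)/2 + 45*exp(-8*z/9)/8


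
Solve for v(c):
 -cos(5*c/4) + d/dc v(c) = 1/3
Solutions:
 v(c) = C1 + c/3 + 4*sin(5*c/4)/5


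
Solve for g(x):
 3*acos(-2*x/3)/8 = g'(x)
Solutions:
 g(x) = C1 + 3*x*acos(-2*x/3)/8 + 3*sqrt(9 - 4*x^2)/16


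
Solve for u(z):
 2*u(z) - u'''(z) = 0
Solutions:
 u(z) = C3*exp(2^(1/3)*z) + (C1*sin(2^(1/3)*sqrt(3)*z/2) + C2*cos(2^(1/3)*sqrt(3)*z/2))*exp(-2^(1/3)*z/2)


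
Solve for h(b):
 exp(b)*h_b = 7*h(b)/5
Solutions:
 h(b) = C1*exp(-7*exp(-b)/5)


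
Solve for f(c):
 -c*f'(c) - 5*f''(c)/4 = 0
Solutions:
 f(c) = C1 + C2*erf(sqrt(10)*c/5)


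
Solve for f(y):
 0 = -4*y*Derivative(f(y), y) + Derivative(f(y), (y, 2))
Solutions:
 f(y) = C1 + C2*erfi(sqrt(2)*y)


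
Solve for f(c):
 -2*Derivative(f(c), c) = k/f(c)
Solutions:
 f(c) = -sqrt(C1 - c*k)
 f(c) = sqrt(C1 - c*k)


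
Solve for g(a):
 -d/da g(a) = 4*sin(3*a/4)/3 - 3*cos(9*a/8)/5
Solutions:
 g(a) = C1 + 8*sin(9*a/8)/15 + 16*cos(3*a/4)/9


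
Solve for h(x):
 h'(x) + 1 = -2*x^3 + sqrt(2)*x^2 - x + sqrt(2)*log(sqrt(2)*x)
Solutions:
 h(x) = C1 - x^4/2 + sqrt(2)*x^3/3 - x^2/2 + sqrt(2)*x*log(x) - sqrt(2)*x - x + sqrt(2)*x*log(2)/2


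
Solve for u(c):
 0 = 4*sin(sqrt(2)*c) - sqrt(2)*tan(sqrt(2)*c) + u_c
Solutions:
 u(c) = C1 - log(cos(sqrt(2)*c)) + 2*sqrt(2)*cos(sqrt(2)*c)


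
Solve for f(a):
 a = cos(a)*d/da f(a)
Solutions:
 f(a) = C1 + Integral(a/cos(a), a)


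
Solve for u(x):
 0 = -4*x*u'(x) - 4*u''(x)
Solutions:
 u(x) = C1 + C2*erf(sqrt(2)*x/2)


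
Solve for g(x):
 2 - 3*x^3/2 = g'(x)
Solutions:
 g(x) = C1 - 3*x^4/8 + 2*x


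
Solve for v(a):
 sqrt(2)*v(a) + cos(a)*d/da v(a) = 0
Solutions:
 v(a) = C1*(sin(a) - 1)^(sqrt(2)/2)/(sin(a) + 1)^(sqrt(2)/2)


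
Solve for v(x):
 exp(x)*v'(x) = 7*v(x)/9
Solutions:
 v(x) = C1*exp(-7*exp(-x)/9)


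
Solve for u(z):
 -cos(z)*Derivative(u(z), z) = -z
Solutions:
 u(z) = C1 + Integral(z/cos(z), z)


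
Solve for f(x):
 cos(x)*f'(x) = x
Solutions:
 f(x) = C1 + Integral(x/cos(x), x)


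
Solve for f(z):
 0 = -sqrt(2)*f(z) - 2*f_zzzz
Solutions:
 f(z) = (C1*sin(2^(3/8)*z/2) + C2*cos(2^(3/8)*z/2))*exp(-2^(3/8)*z/2) + (C3*sin(2^(3/8)*z/2) + C4*cos(2^(3/8)*z/2))*exp(2^(3/8)*z/2)


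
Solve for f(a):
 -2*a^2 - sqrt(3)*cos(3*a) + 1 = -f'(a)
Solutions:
 f(a) = C1 + 2*a^3/3 - a + sqrt(3)*sin(3*a)/3


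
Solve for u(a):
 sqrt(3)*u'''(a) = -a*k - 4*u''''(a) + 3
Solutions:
 u(a) = C1 + C2*a + C3*a^2 + C4*exp(-sqrt(3)*a/4) - sqrt(3)*a^4*k/72 + a^3*(4*k + 3*sqrt(3))/18


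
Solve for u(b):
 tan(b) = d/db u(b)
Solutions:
 u(b) = C1 - log(cos(b))


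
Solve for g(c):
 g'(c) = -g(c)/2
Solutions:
 g(c) = C1*exp(-c/2)


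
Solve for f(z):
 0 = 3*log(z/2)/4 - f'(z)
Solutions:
 f(z) = C1 + 3*z*log(z)/4 - 3*z/4 - 3*z*log(2)/4


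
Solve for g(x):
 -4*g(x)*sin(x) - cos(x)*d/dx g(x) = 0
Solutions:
 g(x) = C1*cos(x)^4


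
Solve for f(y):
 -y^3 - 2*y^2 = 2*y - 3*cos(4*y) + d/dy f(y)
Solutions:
 f(y) = C1 - y^4/4 - 2*y^3/3 - y^2 + 3*sin(4*y)/4


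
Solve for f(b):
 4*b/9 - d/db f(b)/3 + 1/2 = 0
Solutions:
 f(b) = C1 + 2*b^2/3 + 3*b/2


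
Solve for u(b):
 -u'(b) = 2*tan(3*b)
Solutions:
 u(b) = C1 + 2*log(cos(3*b))/3


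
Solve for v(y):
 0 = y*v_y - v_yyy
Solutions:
 v(y) = C1 + Integral(C2*airyai(y) + C3*airybi(y), y)


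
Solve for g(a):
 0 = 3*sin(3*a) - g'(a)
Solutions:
 g(a) = C1 - cos(3*a)


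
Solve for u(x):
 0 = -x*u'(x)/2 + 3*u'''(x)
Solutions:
 u(x) = C1 + Integral(C2*airyai(6^(2/3)*x/6) + C3*airybi(6^(2/3)*x/6), x)


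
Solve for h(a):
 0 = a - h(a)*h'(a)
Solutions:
 h(a) = -sqrt(C1 + a^2)
 h(a) = sqrt(C1 + a^2)


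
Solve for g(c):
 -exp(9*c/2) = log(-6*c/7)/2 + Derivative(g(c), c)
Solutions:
 g(c) = C1 - c*log(-c)/2 + c*(-log(6) + 1/2 + log(42)/2) - 2*exp(9*c/2)/9


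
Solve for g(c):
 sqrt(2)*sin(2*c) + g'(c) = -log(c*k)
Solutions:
 g(c) = C1 - c*log(c*k) + c + sqrt(2)*cos(2*c)/2


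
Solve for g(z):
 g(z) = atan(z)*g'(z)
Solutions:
 g(z) = C1*exp(Integral(1/atan(z), z))


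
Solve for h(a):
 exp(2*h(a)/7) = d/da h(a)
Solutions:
 h(a) = 7*log(-sqrt(-1/(C1 + a))) - 7*log(2) + 7*log(14)/2
 h(a) = 7*log(-1/(C1 + a))/2 - 7*log(2) + 7*log(14)/2


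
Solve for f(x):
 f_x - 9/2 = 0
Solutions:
 f(x) = C1 + 9*x/2


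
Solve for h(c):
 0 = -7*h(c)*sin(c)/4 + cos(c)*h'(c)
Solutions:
 h(c) = C1/cos(c)^(7/4)


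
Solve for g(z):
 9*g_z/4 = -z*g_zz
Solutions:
 g(z) = C1 + C2/z^(5/4)


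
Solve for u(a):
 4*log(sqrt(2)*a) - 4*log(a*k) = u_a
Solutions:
 u(a) = C1 + 2*a*(-2*log(k) + log(2))


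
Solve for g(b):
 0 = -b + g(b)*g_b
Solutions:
 g(b) = -sqrt(C1 + b^2)
 g(b) = sqrt(C1 + b^2)


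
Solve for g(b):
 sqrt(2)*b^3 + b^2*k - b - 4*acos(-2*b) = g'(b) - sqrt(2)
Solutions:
 g(b) = C1 + sqrt(2)*b^4/4 + b^3*k/3 - b^2/2 - 4*b*acos(-2*b) + sqrt(2)*b - 2*sqrt(1 - 4*b^2)


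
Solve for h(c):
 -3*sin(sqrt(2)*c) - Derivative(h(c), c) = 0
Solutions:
 h(c) = C1 + 3*sqrt(2)*cos(sqrt(2)*c)/2


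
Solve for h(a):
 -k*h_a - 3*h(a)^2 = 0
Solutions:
 h(a) = k/(C1*k + 3*a)


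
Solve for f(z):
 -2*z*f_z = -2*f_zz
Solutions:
 f(z) = C1 + C2*erfi(sqrt(2)*z/2)


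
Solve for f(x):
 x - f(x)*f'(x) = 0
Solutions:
 f(x) = -sqrt(C1 + x^2)
 f(x) = sqrt(C1 + x^2)


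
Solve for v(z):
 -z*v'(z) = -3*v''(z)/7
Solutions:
 v(z) = C1 + C2*erfi(sqrt(42)*z/6)


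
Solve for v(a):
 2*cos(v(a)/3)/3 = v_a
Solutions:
 -2*a/3 - 3*log(sin(v(a)/3) - 1)/2 + 3*log(sin(v(a)/3) + 1)/2 = C1


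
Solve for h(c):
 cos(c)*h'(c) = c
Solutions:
 h(c) = C1 + Integral(c/cos(c), c)


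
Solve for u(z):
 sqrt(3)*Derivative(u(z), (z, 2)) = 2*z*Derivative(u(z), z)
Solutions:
 u(z) = C1 + C2*erfi(3^(3/4)*z/3)


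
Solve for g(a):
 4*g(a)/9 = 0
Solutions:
 g(a) = 0


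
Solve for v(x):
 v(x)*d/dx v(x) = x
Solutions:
 v(x) = -sqrt(C1 + x^2)
 v(x) = sqrt(C1 + x^2)


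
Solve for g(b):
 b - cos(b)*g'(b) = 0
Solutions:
 g(b) = C1 + Integral(b/cos(b), b)


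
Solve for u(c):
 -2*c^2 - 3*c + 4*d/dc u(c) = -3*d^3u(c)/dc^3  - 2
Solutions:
 u(c) = C1 + C2*sin(2*sqrt(3)*c/3) + C3*cos(2*sqrt(3)*c/3) + c^3/6 + 3*c^2/8 - 5*c/4


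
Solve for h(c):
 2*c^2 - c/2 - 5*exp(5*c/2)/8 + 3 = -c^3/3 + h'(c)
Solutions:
 h(c) = C1 + c^4/12 + 2*c^3/3 - c^2/4 + 3*c - exp(5*c/2)/4


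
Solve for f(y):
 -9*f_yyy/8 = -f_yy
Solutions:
 f(y) = C1 + C2*y + C3*exp(8*y/9)


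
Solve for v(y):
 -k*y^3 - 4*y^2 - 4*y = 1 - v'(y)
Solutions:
 v(y) = C1 + k*y^4/4 + 4*y^3/3 + 2*y^2 + y


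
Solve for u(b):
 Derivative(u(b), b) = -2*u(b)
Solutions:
 u(b) = C1*exp(-2*b)


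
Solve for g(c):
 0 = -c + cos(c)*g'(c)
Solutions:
 g(c) = C1 + Integral(c/cos(c), c)


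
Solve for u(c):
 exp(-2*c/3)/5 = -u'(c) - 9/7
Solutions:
 u(c) = C1 - 9*c/7 + 3*exp(-2*c/3)/10


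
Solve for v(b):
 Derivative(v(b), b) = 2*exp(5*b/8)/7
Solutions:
 v(b) = C1 + 16*exp(5*b/8)/35


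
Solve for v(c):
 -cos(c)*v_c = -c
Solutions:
 v(c) = C1 + Integral(c/cos(c), c)


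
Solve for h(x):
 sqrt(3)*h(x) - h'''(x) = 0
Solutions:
 h(x) = C3*exp(3^(1/6)*x) + (C1*sin(3^(2/3)*x/2) + C2*cos(3^(2/3)*x/2))*exp(-3^(1/6)*x/2)


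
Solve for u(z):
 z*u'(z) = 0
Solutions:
 u(z) = C1


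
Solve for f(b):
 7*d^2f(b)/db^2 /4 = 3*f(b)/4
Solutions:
 f(b) = C1*exp(-sqrt(21)*b/7) + C2*exp(sqrt(21)*b/7)


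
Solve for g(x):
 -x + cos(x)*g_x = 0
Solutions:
 g(x) = C1 + Integral(x/cos(x), x)


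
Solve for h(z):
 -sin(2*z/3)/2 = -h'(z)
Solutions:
 h(z) = C1 - 3*cos(2*z/3)/4


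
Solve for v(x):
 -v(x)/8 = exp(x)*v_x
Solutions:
 v(x) = C1*exp(exp(-x)/8)


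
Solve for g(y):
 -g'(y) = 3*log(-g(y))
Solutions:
 -li(-g(y)) = C1 - 3*y


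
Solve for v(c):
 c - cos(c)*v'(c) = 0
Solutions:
 v(c) = C1 + Integral(c/cos(c), c)


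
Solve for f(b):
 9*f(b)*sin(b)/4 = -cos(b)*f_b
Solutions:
 f(b) = C1*cos(b)^(9/4)


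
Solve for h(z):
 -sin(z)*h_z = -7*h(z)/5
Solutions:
 h(z) = C1*(cos(z) - 1)^(7/10)/(cos(z) + 1)^(7/10)


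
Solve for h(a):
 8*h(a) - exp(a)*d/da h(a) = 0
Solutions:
 h(a) = C1*exp(-8*exp(-a))


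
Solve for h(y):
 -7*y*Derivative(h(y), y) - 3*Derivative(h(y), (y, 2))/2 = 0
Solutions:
 h(y) = C1 + C2*erf(sqrt(21)*y/3)


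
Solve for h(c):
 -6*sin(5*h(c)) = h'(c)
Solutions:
 h(c) = -acos((-C1 - exp(60*c))/(C1 - exp(60*c)))/5 + 2*pi/5
 h(c) = acos((-C1 - exp(60*c))/(C1 - exp(60*c)))/5


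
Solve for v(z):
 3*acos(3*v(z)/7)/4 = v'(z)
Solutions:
 Integral(1/acos(3*_y/7), (_y, v(z))) = C1 + 3*z/4


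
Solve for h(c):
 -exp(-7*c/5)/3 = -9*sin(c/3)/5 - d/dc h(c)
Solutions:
 h(c) = C1 + 27*cos(c/3)/5 - 5*exp(-7*c/5)/21


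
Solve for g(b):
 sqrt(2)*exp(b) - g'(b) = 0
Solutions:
 g(b) = C1 + sqrt(2)*exp(b)


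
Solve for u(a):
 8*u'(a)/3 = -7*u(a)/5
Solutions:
 u(a) = C1*exp(-21*a/40)


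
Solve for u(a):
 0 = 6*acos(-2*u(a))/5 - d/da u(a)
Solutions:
 Integral(1/acos(-2*_y), (_y, u(a))) = C1 + 6*a/5


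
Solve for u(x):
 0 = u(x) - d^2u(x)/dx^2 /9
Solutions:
 u(x) = C1*exp(-3*x) + C2*exp(3*x)


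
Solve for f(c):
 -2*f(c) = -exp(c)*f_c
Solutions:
 f(c) = C1*exp(-2*exp(-c))


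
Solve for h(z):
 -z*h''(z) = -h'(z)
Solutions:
 h(z) = C1 + C2*z^2


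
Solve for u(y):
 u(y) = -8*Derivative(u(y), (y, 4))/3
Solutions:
 u(y) = (C1*sin(2^(3/4)*3^(1/4)*y/4) + C2*cos(2^(3/4)*3^(1/4)*y/4))*exp(-2^(3/4)*3^(1/4)*y/4) + (C3*sin(2^(3/4)*3^(1/4)*y/4) + C4*cos(2^(3/4)*3^(1/4)*y/4))*exp(2^(3/4)*3^(1/4)*y/4)


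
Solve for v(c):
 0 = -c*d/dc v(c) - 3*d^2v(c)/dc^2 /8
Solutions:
 v(c) = C1 + C2*erf(2*sqrt(3)*c/3)


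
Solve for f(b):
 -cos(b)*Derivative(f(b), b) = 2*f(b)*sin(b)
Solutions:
 f(b) = C1*cos(b)^2


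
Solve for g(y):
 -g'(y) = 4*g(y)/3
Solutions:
 g(y) = C1*exp(-4*y/3)


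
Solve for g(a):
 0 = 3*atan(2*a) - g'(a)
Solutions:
 g(a) = C1 + 3*a*atan(2*a) - 3*log(4*a^2 + 1)/4


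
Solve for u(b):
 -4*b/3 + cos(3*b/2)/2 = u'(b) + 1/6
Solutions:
 u(b) = C1 - 2*b^2/3 - b/6 + sin(3*b/2)/3


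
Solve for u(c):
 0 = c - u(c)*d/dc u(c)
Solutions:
 u(c) = -sqrt(C1 + c^2)
 u(c) = sqrt(C1 + c^2)


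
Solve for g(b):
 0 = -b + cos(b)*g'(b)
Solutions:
 g(b) = C1 + Integral(b/cos(b), b)


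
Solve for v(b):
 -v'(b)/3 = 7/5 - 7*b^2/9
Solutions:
 v(b) = C1 + 7*b^3/9 - 21*b/5


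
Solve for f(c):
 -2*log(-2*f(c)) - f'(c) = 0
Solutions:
 Integral(1/(log(-_y) + log(2)), (_y, f(c)))/2 = C1 - c


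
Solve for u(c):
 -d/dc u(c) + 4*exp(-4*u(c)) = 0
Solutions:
 u(c) = log(-I*(C1 + 16*c)^(1/4))
 u(c) = log(I*(C1 + 16*c)^(1/4))
 u(c) = log(-(C1 + 16*c)^(1/4))
 u(c) = log(C1 + 16*c)/4


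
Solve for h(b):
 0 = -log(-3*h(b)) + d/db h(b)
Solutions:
 -Integral(1/(log(-_y) + log(3)), (_y, h(b))) = C1 - b


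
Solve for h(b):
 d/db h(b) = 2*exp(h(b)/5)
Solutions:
 h(b) = 5*log(-1/(C1 + 2*b)) + 5*log(5)


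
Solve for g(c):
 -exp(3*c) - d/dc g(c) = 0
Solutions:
 g(c) = C1 - exp(3*c)/3


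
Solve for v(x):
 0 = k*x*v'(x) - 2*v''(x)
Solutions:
 v(x) = Piecewise((-sqrt(pi)*C1*erf(x*sqrt(-k)/2)/sqrt(-k) - C2, (k > 0) | (k < 0)), (-C1*x - C2, True))


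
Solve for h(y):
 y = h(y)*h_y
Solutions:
 h(y) = -sqrt(C1 + y^2)
 h(y) = sqrt(C1 + y^2)


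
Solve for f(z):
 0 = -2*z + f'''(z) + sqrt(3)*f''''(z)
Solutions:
 f(z) = C1 + C2*z + C3*z^2 + C4*exp(-sqrt(3)*z/3) + z^4/12 - sqrt(3)*z^3/3


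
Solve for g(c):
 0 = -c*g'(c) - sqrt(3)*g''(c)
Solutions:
 g(c) = C1 + C2*erf(sqrt(2)*3^(3/4)*c/6)


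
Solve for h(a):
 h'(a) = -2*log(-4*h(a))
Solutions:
 Integral(1/(log(-_y) + 2*log(2)), (_y, h(a)))/2 = C1 - a


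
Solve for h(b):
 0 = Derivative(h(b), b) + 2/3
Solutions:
 h(b) = C1 - 2*b/3


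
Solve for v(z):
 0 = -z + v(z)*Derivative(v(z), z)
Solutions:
 v(z) = -sqrt(C1 + z^2)
 v(z) = sqrt(C1 + z^2)


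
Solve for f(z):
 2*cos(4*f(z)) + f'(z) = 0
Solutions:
 f(z) = -asin((C1 + exp(16*z))/(C1 - exp(16*z)))/4 + pi/4
 f(z) = asin((C1 + exp(16*z))/(C1 - exp(16*z)))/4


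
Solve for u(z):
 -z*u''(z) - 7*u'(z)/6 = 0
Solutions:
 u(z) = C1 + C2/z^(1/6)


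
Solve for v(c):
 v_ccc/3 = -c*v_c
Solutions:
 v(c) = C1 + Integral(C2*airyai(-3^(1/3)*c) + C3*airybi(-3^(1/3)*c), c)


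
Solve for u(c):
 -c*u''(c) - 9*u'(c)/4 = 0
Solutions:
 u(c) = C1 + C2/c^(5/4)


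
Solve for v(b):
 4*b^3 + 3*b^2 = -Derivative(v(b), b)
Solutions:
 v(b) = C1 - b^4 - b^3


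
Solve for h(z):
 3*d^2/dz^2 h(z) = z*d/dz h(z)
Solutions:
 h(z) = C1 + C2*erfi(sqrt(6)*z/6)


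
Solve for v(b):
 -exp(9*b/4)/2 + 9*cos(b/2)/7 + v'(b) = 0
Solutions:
 v(b) = C1 + 2*exp(9*b/4)/9 - 18*sin(b/2)/7


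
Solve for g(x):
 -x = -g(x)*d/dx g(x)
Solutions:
 g(x) = -sqrt(C1 + x^2)
 g(x) = sqrt(C1 + x^2)


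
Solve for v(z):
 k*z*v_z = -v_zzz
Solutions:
 v(z) = C1 + Integral(C2*airyai(z*(-k)^(1/3)) + C3*airybi(z*(-k)^(1/3)), z)


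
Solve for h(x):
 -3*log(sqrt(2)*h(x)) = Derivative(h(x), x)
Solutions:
 2*Integral(1/(2*log(_y) + log(2)), (_y, h(x)))/3 = C1 - x


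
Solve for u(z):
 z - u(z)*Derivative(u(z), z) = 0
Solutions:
 u(z) = -sqrt(C1 + z^2)
 u(z) = sqrt(C1 + z^2)


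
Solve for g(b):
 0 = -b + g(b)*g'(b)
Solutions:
 g(b) = -sqrt(C1 + b^2)
 g(b) = sqrt(C1 + b^2)


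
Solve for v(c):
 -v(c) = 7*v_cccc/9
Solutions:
 v(c) = (C1*sin(sqrt(6)*7^(3/4)*c/14) + C2*cos(sqrt(6)*7^(3/4)*c/14))*exp(-sqrt(6)*7^(3/4)*c/14) + (C3*sin(sqrt(6)*7^(3/4)*c/14) + C4*cos(sqrt(6)*7^(3/4)*c/14))*exp(sqrt(6)*7^(3/4)*c/14)


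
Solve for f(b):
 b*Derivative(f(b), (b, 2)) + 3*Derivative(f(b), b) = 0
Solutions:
 f(b) = C1 + C2/b^2


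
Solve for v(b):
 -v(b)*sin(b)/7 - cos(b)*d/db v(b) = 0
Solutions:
 v(b) = C1*cos(b)^(1/7)


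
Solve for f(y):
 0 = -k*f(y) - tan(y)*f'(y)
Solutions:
 f(y) = C1*exp(-k*log(sin(y)))


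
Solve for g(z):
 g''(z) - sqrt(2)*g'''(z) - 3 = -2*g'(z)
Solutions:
 g(z) = C1 + C2*exp(sqrt(2)*z*(1 - sqrt(1 + 8*sqrt(2)))/4) + C3*exp(sqrt(2)*z*(1 + sqrt(1 + 8*sqrt(2)))/4) + 3*z/2


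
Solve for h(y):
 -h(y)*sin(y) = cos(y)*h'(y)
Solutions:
 h(y) = C1*cos(y)


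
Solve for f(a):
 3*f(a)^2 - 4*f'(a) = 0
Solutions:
 f(a) = -4/(C1 + 3*a)


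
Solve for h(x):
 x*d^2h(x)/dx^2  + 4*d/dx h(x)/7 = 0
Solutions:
 h(x) = C1 + C2*x^(3/7)


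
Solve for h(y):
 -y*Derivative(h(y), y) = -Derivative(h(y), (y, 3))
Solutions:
 h(y) = C1 + Integral(C2*airyai(y) + C3*airybi(y), y)


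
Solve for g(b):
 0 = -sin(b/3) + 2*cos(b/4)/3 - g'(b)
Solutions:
 g(b) = C1 + 8*sin(b/4)/3 + 3*cos(b/3)


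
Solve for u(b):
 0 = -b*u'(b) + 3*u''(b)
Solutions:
 u(b) = C1 + C2*erfi(sqrt(6)*b/6)


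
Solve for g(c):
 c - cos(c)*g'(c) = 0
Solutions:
 g(c) = C1 + Integral(c/cos(c), c)


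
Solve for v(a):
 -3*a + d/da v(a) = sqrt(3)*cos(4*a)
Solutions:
 v(a) = C1 + 3*a^2/2 + sqrt(3)*sin(4*a)/4


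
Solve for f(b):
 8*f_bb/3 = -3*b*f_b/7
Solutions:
 f(b) = C1 + C2*erf(3*sqrt(7)*b/28)


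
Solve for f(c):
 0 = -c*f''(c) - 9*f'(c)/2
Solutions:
 f(c) = C1 + C2/c^(7/2)


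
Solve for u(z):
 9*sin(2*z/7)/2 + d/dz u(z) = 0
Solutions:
 u(z) = C1 + 63*cos(2*z/7)/4


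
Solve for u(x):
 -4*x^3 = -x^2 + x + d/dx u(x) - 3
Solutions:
 u(x) = C1 - x^4 + x^3/3 - x^2/2 + 3*x


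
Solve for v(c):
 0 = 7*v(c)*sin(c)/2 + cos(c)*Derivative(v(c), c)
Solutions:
 v(c) = C1*cos(c)^(7/2)


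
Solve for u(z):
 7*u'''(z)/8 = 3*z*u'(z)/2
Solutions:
 u(z) = C1 + Integral(C2*airyai(12^(1/3)*7^(2/3)*z/7) + C3*airybi(12^(1/3)*7^(2/3)*z/7), z)


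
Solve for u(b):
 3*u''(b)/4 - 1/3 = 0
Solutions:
 u(b) = C1 + C2*b + 2*b^2/9


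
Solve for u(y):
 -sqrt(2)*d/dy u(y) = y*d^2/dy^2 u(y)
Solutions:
 u(y) = C1 + C2*y^(1 - sqrt(2))


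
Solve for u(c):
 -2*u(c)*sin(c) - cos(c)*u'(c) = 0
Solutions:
 u(c) = C1*cos(c)^2


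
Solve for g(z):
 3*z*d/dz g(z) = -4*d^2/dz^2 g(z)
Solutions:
 g(z) = C1 + C2*erf(sqrt(6)*z/4)


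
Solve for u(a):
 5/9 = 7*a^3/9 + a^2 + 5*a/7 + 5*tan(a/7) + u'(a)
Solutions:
 u(a) = C1 - 7*a^4/36 - a^3/3 - 5*a^2/14 + 5*a/9 + 35*log(cos(a/7))


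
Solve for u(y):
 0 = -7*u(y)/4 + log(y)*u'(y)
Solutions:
 u(y) = C1*exp(7*li(y)/4)


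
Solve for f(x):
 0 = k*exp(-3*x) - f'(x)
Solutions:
 f(x) = C1 - k*exp(-3*x)/3


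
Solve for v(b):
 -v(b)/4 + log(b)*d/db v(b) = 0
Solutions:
 v(b) = C1*exp(li(b)/4)


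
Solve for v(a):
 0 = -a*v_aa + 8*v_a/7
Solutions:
 v(a) = C1 + C2*a^(15/7)


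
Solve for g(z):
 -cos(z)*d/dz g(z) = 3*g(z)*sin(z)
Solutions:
 g(z) = C1*cos(z)^3


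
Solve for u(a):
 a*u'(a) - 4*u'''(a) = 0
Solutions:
 u(a) = C1 + Integral(C2*airyai(2^(1/3)*a/2) + C3*airybi(2^(1/3)*a/2), a)


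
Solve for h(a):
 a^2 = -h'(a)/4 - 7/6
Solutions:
 h(a) = C1 - 4*a^3/3 - 14*a/3


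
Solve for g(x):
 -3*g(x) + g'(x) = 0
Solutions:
 g(x) = C1*exp(3*x)


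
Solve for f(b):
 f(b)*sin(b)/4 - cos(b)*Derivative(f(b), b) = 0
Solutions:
 f(b) = C1/cos(b)^(1/4)


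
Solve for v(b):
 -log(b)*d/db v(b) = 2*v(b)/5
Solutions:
 v(b) = C1*exp(-2*li(b)/5)


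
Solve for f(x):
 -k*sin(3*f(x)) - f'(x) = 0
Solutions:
 f(x) = -acos((-C1 - exp(6*k*x))/(C1 - exp(6*k*x)))/3 + 2*pi/3
 f(x) = acos((-C1 - exp(6*k*x))/(C1 - exp(6*k*x)))/3


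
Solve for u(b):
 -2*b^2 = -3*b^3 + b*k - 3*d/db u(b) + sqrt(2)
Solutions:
 u(b) = C1 - b^4/4 + 2*b^3/9 + b^2*k/6 + sqrt(2)*b/3


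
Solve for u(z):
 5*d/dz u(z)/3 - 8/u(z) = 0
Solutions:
 u(z) = -sqrt(C1 + 240*z)/5
 u(z) = sqrt(C1 + 240*z)/5


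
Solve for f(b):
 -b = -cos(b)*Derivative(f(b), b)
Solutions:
 f(b) = C1 + Integral(b/cos(b), b)


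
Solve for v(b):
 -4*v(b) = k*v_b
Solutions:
 v(b) = C1*exp(-4*b/k)


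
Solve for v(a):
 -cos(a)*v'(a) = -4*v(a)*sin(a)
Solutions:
 v(a) = C1/cos(a)^4


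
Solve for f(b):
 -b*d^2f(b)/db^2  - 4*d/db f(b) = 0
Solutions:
 f(b) = C1 + C2/b^3


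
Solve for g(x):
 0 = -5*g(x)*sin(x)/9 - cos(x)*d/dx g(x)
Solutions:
 g(x) = C1*cos(x)^(5/9)


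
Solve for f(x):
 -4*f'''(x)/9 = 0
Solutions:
 f(x) = C1 + C2*x + C3*x^2


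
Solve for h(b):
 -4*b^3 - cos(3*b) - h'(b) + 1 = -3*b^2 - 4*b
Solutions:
 h(b) = C1 - b^4 + b^3 + 2*b^2 + b - sin(3*b)/3


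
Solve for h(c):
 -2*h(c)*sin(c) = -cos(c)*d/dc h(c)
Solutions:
 h(c) = C1/cos(c)^2


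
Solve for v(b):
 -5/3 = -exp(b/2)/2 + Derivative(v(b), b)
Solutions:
 v(b) = C1 - 5*b/3 + exp(b/2)


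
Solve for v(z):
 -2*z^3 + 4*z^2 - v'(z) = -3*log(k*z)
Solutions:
 v(z) = C1 - z^4/2 + 4*z^3/3 + 3*z*log(k*z) - 3*z


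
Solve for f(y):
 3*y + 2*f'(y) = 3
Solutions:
 f(y) = C1 - 3*y^2/4 + 3*y/2


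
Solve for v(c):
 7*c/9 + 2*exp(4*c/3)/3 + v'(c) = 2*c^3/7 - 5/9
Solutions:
 v(c) = C1 + c^4/14 - 7*c^2/18 - 5*c/9 - exp(4*c/3)/2


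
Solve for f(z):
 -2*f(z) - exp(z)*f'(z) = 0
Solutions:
 f(z) = C1*exp(2*exp(-z))


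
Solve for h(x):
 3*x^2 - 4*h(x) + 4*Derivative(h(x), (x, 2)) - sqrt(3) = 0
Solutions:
 h(x) = C1*exp(-x) + C2*exp(x) + 3*x^2/4 - sqrt(3)/4 + 3/2


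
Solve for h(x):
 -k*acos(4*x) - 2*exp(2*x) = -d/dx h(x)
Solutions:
 h(x) = C1 + k*(x*acos(4*x) - sqrt(1 - 16*x^2)/4) + exp(2*x)


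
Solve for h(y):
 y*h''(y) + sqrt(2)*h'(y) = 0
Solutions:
 h(y) = C1 + C2*y^(1 - sqrt(2))


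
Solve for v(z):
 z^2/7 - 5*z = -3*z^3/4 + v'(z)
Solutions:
 v(z) = C1 + 3*z^4/16 + z^3/21 - 5*z^2/2


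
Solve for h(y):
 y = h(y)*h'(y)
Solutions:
 h(y) = -sqrt(C1 + y^2)
 h(y) = sqrt(C1 + y^2)


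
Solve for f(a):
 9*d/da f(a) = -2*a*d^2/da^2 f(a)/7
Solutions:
 f(a) = C1 + C2/a^(61/2)


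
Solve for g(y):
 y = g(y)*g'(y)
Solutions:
 g(y) = -sqrt(C1 + y^2)
 g(y) = sqrt(C1 + y^2)


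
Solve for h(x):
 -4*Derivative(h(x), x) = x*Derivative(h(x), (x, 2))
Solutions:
 h(x) = C1 + C2/x^3


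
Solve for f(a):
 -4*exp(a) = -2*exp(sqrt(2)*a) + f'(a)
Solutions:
 f(a) = C1 - 4*exp(a) + sqrt(2)*exp(sqrt(2)*a)


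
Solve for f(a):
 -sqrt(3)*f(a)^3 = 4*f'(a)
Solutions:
 f(a) = -sqrt(2)*sqrt(-1/(C1 - sqrt(3)*a))
 f(a) = sqrt(2)*sqrt(-1/(C1 - sqrt(3)*a))


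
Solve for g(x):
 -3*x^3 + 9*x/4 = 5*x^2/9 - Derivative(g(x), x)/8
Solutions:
 g(x) = C1 + 6*x^4 + 40*x^3/27 - 9*x^2


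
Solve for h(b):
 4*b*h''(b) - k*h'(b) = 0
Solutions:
 h(b) = C1 + b^(re(k)/4 + 1)*(C2*sin(log(b)*Abs(im(k))/4) + C3*cos(log(b)*im(k)/4))


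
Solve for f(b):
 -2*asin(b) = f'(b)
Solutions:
 f(b) = C1 - 2*b*asin(b) - 2*sqrt(1 - b^2)


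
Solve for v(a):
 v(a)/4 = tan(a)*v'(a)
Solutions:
 v(a) = C1*sin(a)^(1/4)


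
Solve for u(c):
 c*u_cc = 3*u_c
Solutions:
 u(c) = C1 + C2*c^4


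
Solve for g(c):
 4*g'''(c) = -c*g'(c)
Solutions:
 g(c) = C1 + Integral(C2*airyai(-2^(1/3)*c/2) + C3*airybi(-2^(1/3)*c/2), c)


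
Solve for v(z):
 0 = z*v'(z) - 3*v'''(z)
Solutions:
 v(z) = C1 + Integral(C2*airyai(3^(2/3)*z/3) + C3*airybi(3^(2/3)*z/3), z)


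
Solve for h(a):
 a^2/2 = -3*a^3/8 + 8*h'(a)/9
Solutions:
 h(a) = C1 + 27*a^4/256 + 3*a^3/16


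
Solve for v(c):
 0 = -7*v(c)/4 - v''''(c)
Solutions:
 v(c) = (C1*sin(7^(1/4)*c/2) + C2*cos(7^(1/4)*c/2))*exp(-7^(1/4)*c/2) + (C3*sin(7^(1/4)*c/2) + C4*cos(7^(1/4)*c/2))*exp(7^(1/4)*c/2)


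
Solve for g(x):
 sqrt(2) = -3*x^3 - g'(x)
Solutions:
 g(x) = C1 - 3*x^4/4 - sqrt(2)*x
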